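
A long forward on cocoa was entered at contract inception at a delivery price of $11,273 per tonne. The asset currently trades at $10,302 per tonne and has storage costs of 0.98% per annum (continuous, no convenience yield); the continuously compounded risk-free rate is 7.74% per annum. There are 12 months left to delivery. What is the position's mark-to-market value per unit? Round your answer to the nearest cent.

Current fair forward for the remaining 12 months: F = S·e^((r + u)·T), (r + u) = 0.0774 + 0.0098 = 0.0872
F = 10302 · e^(0.0872 × 12/12) = 10302 × 1.09111488 = 11240.6655
Value of long forward = (F − K)·e^(−rT) = (11240.6655 − 11273) · e^(−0.0774·12/12)
= -32.3345 × 0.92551957 = -29.93

-$29.93 per tonne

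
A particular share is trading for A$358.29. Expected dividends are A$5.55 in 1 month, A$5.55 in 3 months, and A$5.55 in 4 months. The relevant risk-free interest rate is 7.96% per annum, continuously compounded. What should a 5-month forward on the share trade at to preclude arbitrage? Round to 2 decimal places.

A$353.46

PV(dividends) I = 5.55·e^(−0.0796·1/12) + 5.55·e^(−0.0796·3/12) + 5.55·e^(−0.0796·4/12)
I = 5.5133 + 5.4406 + 5.4047 = 16.3586
F = (S − I)·e^(rT) = (358.29 − 16.3586) · e^(0.0796·5/12)
= 341.9314 · e^0.033167 = 341.9314 × 1.033723 = A$353.46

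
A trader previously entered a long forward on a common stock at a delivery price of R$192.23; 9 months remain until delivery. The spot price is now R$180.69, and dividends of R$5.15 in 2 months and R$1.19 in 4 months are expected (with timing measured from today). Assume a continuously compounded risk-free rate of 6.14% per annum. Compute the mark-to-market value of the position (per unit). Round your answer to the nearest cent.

-R$9.15

PV(remaining dividends) I = 5.15·e^(−0.0614·2/12) + 1.19·e^(−0.0614·4/12) = 6.2635
Current forward F = (S − I)·e^(rT) = (180.69 − 6.2635)·e^(0.0614·9/12) = 174.4265 × 1.047127 = 182.6467
Value (long) = (F − K)·e^(−rT) = (182.6467 − 192.23) × 0.954994 = -9.1520
Value = -R$9.15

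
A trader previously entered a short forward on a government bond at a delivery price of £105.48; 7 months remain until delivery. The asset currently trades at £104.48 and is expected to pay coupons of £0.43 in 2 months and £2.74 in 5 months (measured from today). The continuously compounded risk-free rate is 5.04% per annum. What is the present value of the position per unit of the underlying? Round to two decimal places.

£1.05

PV(remaining coupons) I = 0.43·e^(−0.0504·2/12) + 2.74·e^(−0.0504·5/12) = 3.1095
Current forward F = (S − I)·e^(rT) = (104.48 − 3.1095)·e^(0.0504·7/12) = 101.3705 × 1.029836 = 104.3950
Value (long) = (F − K)·e^(−rT) = (104.3950 − 105.48) × 0.971028 = -1.0536
Short position value = −(long value) = £1.05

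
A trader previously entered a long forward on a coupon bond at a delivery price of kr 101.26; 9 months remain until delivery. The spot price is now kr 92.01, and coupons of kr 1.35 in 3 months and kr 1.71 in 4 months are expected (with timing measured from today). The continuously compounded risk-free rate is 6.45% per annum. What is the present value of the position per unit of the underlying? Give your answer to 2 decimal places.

-kr 7.47

PV(remaining coupons) I = 1.35·e^(−0.0645·3/12) + 1.71·e^(−0.0645·4/12) = 3.0020
Current forward F = (S − I)·e^(rT) = (92.01 − 3.0020)·e^(0.0645·9/12) = 89.0080 × 1.049564 = 93.4196
Value (long) = (F − K)·e^(−rT) = (93.4196 − 101.26) × 0.952776 = -7.4701
Value = -kr 7.47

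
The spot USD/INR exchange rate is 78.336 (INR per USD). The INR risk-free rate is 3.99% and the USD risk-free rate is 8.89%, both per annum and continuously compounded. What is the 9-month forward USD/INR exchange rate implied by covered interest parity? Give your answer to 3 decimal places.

F = S·e^((r_INR − r_USD)T) = 78.336 · e^((0.0399 − 0.0889) × 9/12)
= 78.336 · e^-0.036750 = 78.336 × 0.963917
F = 75.509 INR per USD

75.509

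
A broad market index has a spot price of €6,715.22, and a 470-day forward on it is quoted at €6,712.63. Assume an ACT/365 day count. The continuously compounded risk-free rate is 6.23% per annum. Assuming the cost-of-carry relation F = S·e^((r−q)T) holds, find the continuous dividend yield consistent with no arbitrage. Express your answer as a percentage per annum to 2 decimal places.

6.26%

From F = S·e^((r−q)T): (r − q) = ln(F/S)/T
ln(6712.63/6715.22) = ln(0.999614) = -0.000386
(r − q) = -0.000386 / (470/365) = -0.000300
q = r − ln(F/S)/T = 0.0623 + 0.000300 = 0.062600
q = 6.26%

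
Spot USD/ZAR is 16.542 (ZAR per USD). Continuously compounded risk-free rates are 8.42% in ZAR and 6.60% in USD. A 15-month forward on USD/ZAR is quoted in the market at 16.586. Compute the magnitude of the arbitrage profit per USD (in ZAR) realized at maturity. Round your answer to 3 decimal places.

0.337 per USD (in ZAR)

Fair forward: F* = S·e^(carry·T), with carry = (r_ZAR − r_USD) = 0.0842 − 0.0660 = 0.0182
F* = 16.542 · e^(0.0182 × 15/12) = 16.542 · e^0.022750 = 16.542 × 1.023011 = 16.9226
Market 16.586 < fair 16.9226: forward underpriced → reverse cash-and-carry (short spot, go long the forward).
At maturity, profit = |F_mkt − F*| = |16.586 − 16.9226| = 0.337 per USD (in ZAR)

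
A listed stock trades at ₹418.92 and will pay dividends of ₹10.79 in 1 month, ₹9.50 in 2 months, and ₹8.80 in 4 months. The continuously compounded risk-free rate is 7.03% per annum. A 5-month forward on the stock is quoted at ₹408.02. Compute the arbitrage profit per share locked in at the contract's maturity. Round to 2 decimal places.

₹6.21 per share

PV(dividends) I = 10.79·e^(−0.0703·1/12) + 9.50·e^(−0.0703·2/12) + 8.80·e^(−0.0703·4/12) = 28.7125
Fair forward F* = (S − I)·e^(rT) = (418.92 − 28.7125)·e^0.029292 = 390.2075 × 1.029725 = 401.8064
Market ₹408.02 > fair 401.8064: forward overpriced → cash-and-carry (borrow at r, buy the stock and collect the dividends, short the forward).
Profit at T = |F_mkt − F*| = |408.02 − 401.8064| = ₹6.21 per share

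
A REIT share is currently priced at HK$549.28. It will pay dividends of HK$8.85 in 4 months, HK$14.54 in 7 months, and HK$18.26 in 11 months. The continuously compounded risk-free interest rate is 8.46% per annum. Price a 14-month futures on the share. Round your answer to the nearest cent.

PV(dividends) I = 8.85·e^(−0.0846·4/12) + 14.54·e^(−0.0846·7/12) + 18.26·e^(−0.0846·11/12)
I = 8.6039 + 13.8399 + 16.8975 = 39.3413
F = (S − I)·e^(rT) = (549.28 − 39.3413) · e^(0.0846·14/12)
= 509.9387 · e^0.098700 = 509.9387 × 1.103735 = HK$562.84

HK$562.84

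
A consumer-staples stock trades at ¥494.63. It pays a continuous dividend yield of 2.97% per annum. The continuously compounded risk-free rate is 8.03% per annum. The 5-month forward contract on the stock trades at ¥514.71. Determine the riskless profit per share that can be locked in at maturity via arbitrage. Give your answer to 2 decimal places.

¥9.54 per share

Fair forward: F* = S·e^(carry·T), with carry = (r − q) = 0.0803 − 0.0297 = 0.0506
F* = 494.63 · e^(0.0506 × 5/12) = 494.63 · e^0.021083 = 494.63 × 1.021307 = ¥505.1691
Market ¥514.71 > fair ¥505.1691: forward overpriced → cash-and-carry (buy spot, short the forward).
At maturity, profit = |F_mkt − F*| = |514.71 − 505.1691| = ¥9.54 per share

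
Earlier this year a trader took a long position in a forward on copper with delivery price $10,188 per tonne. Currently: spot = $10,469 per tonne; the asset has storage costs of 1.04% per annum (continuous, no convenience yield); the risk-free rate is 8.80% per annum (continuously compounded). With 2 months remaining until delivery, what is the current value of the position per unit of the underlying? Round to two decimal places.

Current fair forward for the remaining 2 months: F = S·e^((r + u)·T), (r + u) = 0.0880 + 0.0104 = 0.0984
F = 10469 · e^(0.0984 × 2/12) = 10469 × 1.01653522 = 10642.1072
Value of long forward = (F − K)·e^(−rT) = (10642.1072 − 10188) · e^(−0.0880·2/12)
= 454.1072 × 0.98544036 = 447.50

$447.50 per tonne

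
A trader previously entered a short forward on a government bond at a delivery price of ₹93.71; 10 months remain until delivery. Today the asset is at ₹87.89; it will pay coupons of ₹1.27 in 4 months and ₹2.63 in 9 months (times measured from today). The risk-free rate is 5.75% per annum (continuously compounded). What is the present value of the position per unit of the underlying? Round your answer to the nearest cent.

PV(remaining coupons) I = 1.27·e^(−0.0575·4/12) + 2.63·e^(−0.0575·9/12) = 3.7649
Current forward F = (S − I)·e^(rT) = (87.89 − 3.7649)·e^(0.0575·10/12) = 84.1251 × 1.049083 = 88.2542
Value (long) = (F − K)·e^(−rT) = (88.2542 − 93.71) × 0.953213 = -5.2005
Short position value = −(long value) = ₹5.20

₹5.20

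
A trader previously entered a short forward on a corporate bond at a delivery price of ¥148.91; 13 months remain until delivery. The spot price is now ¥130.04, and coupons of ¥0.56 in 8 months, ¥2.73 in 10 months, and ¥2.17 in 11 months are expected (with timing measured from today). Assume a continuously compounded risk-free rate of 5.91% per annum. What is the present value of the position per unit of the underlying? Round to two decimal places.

PV(remaining coupons) I = 0.56·e^(−0.0591·8/12) + 2.73·e^(−0.0591·10/12) + 2.17·e^(−0.0591·11/12) = 5.1927
Current forward F = (S − I)·e^(rT) = (130.04 − 5.1927)·e^(0.0591·13/12) = 124.8473 × 1.066119 = 133.1021
Value (long) = (F − K)·e^(−rT) = (133.1021 − 148.91) × 0.937982 = -14.8275
Short position value = −(long value) = ¥14.83

¥14.83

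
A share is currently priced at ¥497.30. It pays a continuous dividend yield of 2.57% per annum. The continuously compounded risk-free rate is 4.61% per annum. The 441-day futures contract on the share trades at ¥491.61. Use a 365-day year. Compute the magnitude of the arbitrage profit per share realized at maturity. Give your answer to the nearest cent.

¥18.10 per share

Fair futures: F* = S·e^(carry·T), with carry = (r − q) = 0.0461 − 0.0257 = 0.0204
F* = 497.30 · e^(0.0204 × 441/365) = 497.30 · e^0.024648 = 497.30 × 1.024954 = ¥509.7096
Market ¥491.61 < fair ¥509.7096: forward underpriced → reverse cash-and-carry (short spot, go long the forward).
At maturity, profit = |F_mkt − F*| = |491.61 − 509.7096| = ¥18.10 per share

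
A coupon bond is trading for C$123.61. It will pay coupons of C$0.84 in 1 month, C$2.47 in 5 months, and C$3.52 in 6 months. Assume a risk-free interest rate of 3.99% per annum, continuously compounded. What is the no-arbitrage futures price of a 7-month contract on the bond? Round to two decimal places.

C$119.65

PV(coupons) I = 0.84·e^(−0.0399·1/12) + 2.47·e^(−0.0399·5/12) + 3.52·e^(−0.0399·6/12)
I = 0.8372 + 2.4293 + 3.4505 = 6.7170
F = (S − I)·e^(rT) = (123.61 − 6.7170) · e^(0.0399·7/12)
= 116.8930 · e^0.023275 = 116.8930 × 1.023548 = C$119.65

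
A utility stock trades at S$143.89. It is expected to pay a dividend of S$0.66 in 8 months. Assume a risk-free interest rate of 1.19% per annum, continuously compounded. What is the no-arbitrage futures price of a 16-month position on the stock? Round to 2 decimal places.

S$145.53

PV(dividends) I = 0.66·e^(−0.0119·8/12)
I = 0.6548
F = (S − I)·e^(rT) = (143.89 − 0.6548) · e^(0.0119·16/12)
= 143.2352 · e^0.015867 = 143.2352 × 1.015994 = S$145.53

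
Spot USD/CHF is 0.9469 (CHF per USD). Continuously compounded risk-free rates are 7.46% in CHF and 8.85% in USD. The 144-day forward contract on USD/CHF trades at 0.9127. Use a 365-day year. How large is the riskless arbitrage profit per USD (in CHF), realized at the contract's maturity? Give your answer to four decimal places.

Fair forward: F* = S·e^(carry·T), with carry = (r_CHF − r_USD) = 0.0746 − 0.0885 = -0.0139
F* = 0.9469 · e^(-0.0139 × 144/365) = 0.9469 · e^-0.005484 = 0.9469 × 0.994531 = 0.9417
Market 0.9127 < fair 0.9417: forward underpriced → reverse cash-and-carry (short spot, go long the forward).
At maturity, profit = |F_mkt − F*| = |0.9127 − 0.9417| = 0.0290 per USD (in CHF)

0.0290 per USD (in CHF)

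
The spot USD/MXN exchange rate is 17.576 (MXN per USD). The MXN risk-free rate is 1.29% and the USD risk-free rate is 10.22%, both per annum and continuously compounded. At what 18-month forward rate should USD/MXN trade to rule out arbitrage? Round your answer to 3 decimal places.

F = S·e^((r_MXN − r_USD)T) = 17.576 · e^((0.0129 − 0.1022) × 18/12)
= 17.576 · e^-0.133950 = 17.576 × 0.874634
F = 15.373 MXN per USD

15.373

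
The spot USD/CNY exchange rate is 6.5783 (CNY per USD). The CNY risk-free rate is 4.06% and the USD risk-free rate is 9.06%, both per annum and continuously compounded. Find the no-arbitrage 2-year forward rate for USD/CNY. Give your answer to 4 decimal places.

F = S·e^((r_CNY − r_USD)T) = 6.5783 · e^((0.0406 − 0.0906) × 2)
= 6.5783 · e^-0.100000 = 6.5783 × 0.904837
F = 5.9523 CNY per USD

5.9523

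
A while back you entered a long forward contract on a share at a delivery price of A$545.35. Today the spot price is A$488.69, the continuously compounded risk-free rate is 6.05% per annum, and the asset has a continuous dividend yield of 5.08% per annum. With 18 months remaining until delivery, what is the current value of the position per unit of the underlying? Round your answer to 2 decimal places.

-A$45.20

Current fair forward for the remaining 18 months: F = S·e^((r − q)·T), (r − q) = 0.0605 − 0.0508 = 0.0097
F = 488.69 · e^(0.0097 × 18/12) = 488.69 × 1.014656 = 495.8522
Value of long forward = (F − K)·e^(−rT) = (495.8522 − 545.35) · e^(−0.0605·18/12)
= -49.4978 × 0.913246 = -45.20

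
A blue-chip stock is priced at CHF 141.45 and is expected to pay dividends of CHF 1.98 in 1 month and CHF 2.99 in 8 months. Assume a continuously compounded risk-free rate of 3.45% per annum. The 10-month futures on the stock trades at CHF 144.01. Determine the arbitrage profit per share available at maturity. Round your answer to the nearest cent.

PV(dividends) I = 1.98·e^(−0.0345·1/12) + 2.99·e^(−0.0345·8/12) = 4.8963
Fair futures F* = (S − I)·e^(rT) = (141.45 − 4.8963)·e^0.028750 = 136.5537 × 1.029167 = 140.5366
Market CHF 144.01 > fair 140.5366: forward overpriced → cash-and-carry (borrow at r, buy the stock and collect the dividends, short the forward).
Profit at T = |F_mkt − F*| = |144.01 − 140.5366| = CHF 3.47 per share

CHF 3.47 per share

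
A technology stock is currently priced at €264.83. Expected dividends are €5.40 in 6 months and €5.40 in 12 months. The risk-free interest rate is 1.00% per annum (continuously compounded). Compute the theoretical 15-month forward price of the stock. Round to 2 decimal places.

PV(dividends) I = 5.40·e^(−0.0100·6/12) + 5.40·e^(−0.0100·12/12)
I = 5.3731 + 5.3463 = 10.7194
F = (S − I)·e^(rT) = (264.83 − 10.7194) · e^(0.0100·15/12)
= 254.1106 · e^0.012500 = 254.1106 × 1.012578 = €257.31

€257.31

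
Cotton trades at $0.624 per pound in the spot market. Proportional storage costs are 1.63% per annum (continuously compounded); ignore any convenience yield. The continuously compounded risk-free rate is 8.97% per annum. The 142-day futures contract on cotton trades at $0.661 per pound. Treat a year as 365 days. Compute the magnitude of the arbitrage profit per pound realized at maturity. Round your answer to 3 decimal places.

$0.011 per pound

Fair futures: F* = S·e^(carry·T), with carry = (r + u) = 0.0897 + 0.0163 = 0.1060
F* = 0.624 · e^(0.1060 × 142/365) = 0.624 · e^0.041238 = 0.624 × 1.042100 = $0.6503
Market $0.661 > fair $0.6503: forward overpriced → cash-and-carry (buy spot, short the forward).
At maturity, profit = |F_mkt − F*| = |0.661 − 0.6503| = $0.011 per pound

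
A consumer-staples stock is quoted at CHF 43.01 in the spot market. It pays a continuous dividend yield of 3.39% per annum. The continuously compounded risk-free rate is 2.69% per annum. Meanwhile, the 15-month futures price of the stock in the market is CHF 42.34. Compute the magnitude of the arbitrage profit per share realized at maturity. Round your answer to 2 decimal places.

Fair futures: F* = S·e^(carry·T), with carry = (r − q) = 0.0269 − 0.0339 = -0.0070
F* = 43.01 · e^(-0.0070 × 15/12) = 43.01 · e^-0.008750 = 43.01 × 0.991288 = CHF 42.6353
Market CHF 42.34 < fair CHF 42.6353: forward underpriced → reverse cash-and-carry (short spot, go long the forward).
At maturity, profit = |F_mkt − F*| = |42.34 − 42.6353| = CHF 0.30 per share

CHF 0.30 per share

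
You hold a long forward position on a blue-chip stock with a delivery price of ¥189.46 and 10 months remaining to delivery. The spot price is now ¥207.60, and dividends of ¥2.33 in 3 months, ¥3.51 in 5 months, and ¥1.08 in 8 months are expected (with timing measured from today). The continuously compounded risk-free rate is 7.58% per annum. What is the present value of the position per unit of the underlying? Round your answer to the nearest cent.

¥23.02

PV(remaining dividends) I = 2.33·e^(−0.0758·3/12) + 3.51·e^(−0.0758·5/12) + 1.08·e^(−0.0758·8/12) = 6.7139
Current forward F = (S − I)·e^(rT) = (207.60 − 6.7139)·e^(0.0758·10/12) = 200.8861 × 1.065204 = 213.9847
Value (long) = (F − K)·e^(−rT) = (213.9847 − 189.46) × 0.938787 = 23.0235
Value = ¥23.02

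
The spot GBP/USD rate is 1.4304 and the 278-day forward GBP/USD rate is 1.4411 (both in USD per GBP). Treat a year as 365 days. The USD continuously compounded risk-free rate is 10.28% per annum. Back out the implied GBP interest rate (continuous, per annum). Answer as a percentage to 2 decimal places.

F = S·e^((r_USD − r_GBP)T) ⇒ r_GBP = r_USD − ln(F/S)/T
ln(1.4411/1.4304) = 0.007453; /(278/365) = 0.009785
r_GBP = 0.1028 − 0.009785 = 0.093015
r_GBP = 9.30%

9.30%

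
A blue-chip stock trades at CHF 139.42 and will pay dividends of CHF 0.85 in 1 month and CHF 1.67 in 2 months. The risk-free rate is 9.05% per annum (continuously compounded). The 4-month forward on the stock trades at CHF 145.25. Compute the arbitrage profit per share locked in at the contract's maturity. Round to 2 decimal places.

CHF 4.12 per share

PV(dividends) I = 0.85·e^(−0.0905·1/12) + 1.67·e^(−0.0905·2/12) = 2.4886
Fair forward F* = (S − I)·e^(rT) = (139.42 − 2.4886)·e^0.030167 = 136.9314 × 1.030627 = 141.1252
Market CHF 145.25 > fair 141.1252: forward overpriced → cash-and-carry (borrow at r, buy the stock and collect the dividends, short the forward).
Profit at T = |F_mkt − F*| = |145.25 − 141.1252| = CHF 4.12 per share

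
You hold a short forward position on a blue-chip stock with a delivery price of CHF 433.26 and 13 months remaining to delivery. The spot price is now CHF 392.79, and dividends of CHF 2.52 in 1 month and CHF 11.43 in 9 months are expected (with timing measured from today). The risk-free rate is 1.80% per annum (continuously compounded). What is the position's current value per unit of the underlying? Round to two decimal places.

CHF 45.90

PV(remaining dividends) I = 2.52·e^(−0.0180·1/12) + 11.43·e^(−0.0180·9/12) = 13.7930
Current forward F = (S − I)·e^(rT) = (392.79 − 13.7930)·e^(0.0180·13/12) = 378.9970 × 1.019691 = 386.4598
Value (long) = (F − K)·e^(−rT) = (386.4598 − 433.26) × 0.980689 = -45.8964
Short position value = −(long value) = CHF 45.90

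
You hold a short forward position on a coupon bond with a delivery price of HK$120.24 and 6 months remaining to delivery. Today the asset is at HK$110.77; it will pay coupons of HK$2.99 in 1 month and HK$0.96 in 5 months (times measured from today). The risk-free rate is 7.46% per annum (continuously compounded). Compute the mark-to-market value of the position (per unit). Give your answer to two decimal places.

PV(remaining coupons) I = 2.99·e^(−0.0746·1/12) + 0.96·e^(−0.0746·5/12) = 3.9021
Current forward F = (S − I)·e^(rT) = (110.77 − 3.9021)·e^(0.0746·6/12) = 106.8679 × 1.038004 = 110.9293
Value (long) = (F − K)·e^(−rT) = (110.9293 − 120.24) × 0.963387 = -8.9698
Short position value = −(long value) = HK$8.97

HK$8.97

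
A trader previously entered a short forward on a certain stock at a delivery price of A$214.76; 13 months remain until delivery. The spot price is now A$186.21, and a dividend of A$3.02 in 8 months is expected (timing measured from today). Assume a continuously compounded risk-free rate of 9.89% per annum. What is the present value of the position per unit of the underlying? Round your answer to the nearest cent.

A$9.56

PV(remaining dividends) I = 3.02·e^(−0.0989·8/12) = 2.8273
Current forward F = (S − I)·e^(rT) = (186.21 − 2.8273)·e^(0.0989·13/12) = 183.3827 × 1.113092 = 204.1218
Value (long) = (F − K)·e^(−rT) = (204.1218 − 214.76) × 0.898398 = -9.5573
Short position value = −(long value) = A$9.56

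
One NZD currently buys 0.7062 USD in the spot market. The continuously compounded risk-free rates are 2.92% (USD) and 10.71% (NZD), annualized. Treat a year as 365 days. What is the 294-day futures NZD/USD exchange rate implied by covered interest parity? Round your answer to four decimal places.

0.6632

F = S·e^((r_USD − r_NZD)T) = 0.7062 · e^((0.0292 − 0.1071) × 294/365)
= 0.7062 · e^-0.062747 = 0.7062 × 0.939181
F = 0.6632 USD per NZD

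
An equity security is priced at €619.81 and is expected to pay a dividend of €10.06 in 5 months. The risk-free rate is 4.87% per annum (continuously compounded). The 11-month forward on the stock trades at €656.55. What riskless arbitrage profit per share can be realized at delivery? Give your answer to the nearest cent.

PV(dividends) I = 10.06·e^(−0.0487·5/12) = 9.8579
Fair forward F* = (S − I)·e^(rT) = (619.81 − 9.8579)·e^0.044642 = 609.9521 × 1.045653 = 637.7982
Market €656.55 > fair 637.7982: forward overpriced → cash-and-carry (borrow at r, buy the stock and collect the dividends, short the forward).
Profit at T = |F_mkt − F*| = |656.55 − 637.7982| = €18.75 per share

€18.75 per share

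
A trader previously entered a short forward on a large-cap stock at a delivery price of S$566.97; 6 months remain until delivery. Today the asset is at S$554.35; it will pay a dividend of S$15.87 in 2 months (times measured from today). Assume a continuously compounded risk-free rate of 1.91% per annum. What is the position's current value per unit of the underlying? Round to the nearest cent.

S$23.05

PV(remaining dividends) I = 15.87·e^(−0.0191·2/12) = 15.8196
Current forward F = (S − I)·e^(rT) = (554.35 − 15.8196)·e^(0.0191·6/12) = 538.5304 × 1.009596 = 543.6981
Value (long) = (F − K)·e^(−rT) = (543.6981 − 566.97) × 0.990495 = -23.0507
Short position value = −(long value) = S$23.05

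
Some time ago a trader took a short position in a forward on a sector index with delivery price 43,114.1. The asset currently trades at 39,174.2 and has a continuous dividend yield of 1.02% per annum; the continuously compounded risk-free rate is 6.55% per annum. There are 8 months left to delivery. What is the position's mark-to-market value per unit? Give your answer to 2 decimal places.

2363.24

Current fair forward for the remaining 8 months: F = S·e^((r − q)·T), (r − q) = 0.0655 − 0.0102 = 0.0553
F = 39174.2 · e^(0.0553 × 8/12) = 39174.2 × 1.03755467 = 40645.3742
Value of long forward = (F − K)·e^(−rT) = (40645.3742 − 43114.1) · e^(−0.0655·8/12)
= -2468.7258 × 0.95727300 = -2363.24
Short position value = −(long value) = 2363.24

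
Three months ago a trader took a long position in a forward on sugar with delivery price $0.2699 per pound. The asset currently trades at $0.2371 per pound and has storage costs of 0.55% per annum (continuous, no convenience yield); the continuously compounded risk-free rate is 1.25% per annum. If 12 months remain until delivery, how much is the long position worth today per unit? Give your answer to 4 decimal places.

-$0.0281 per pound

Current fair forward for the remaining 12 months: F = S·e^((r + u)·T), (r + u) = 0.0125 + 0.0055 = 0.0180
F = 0.2371 · e^(0.0180 × 12/12) = 0.2371 × 1.018163 = 0.2414
Value of long forward = (F − K)·e^(−rT) = (0.2414 − 0.2699) · e^(−0.0125·12/12)
= -0.0285 × 0.987578 = -0.0281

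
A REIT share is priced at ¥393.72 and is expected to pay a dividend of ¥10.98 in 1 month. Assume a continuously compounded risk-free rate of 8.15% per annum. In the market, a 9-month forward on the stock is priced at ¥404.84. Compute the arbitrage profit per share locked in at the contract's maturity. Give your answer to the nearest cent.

¥2.10 per share

PV(dividends) I = 10.98·e^(−0.0815·1/12) = 10.9057
Fair forward F* = (S − I)·e^(rT) = (393.72 − 10.9057)·e^0.061125 = 382.8143 × 1.063032 = 406.9439
Market ¥404.84 < fair 406.9439: forward underpriced → reverse cash-and-carry (short the stock, invest proceeds at r, pay the dividends, go long the forward).
Profit at T = |F_mkt − F*| = |404.84 − 406.9439| = ¥2.10 per share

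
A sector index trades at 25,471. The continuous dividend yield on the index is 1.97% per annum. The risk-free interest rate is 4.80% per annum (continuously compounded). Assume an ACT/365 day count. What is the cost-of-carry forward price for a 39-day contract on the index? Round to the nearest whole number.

F = S·e^((r − q)T) = 25471 · e^((0.0480 − 0.0197) × 39/365)
= 25471 · e^0.003024 = 25471 × 1.003029
F = 25,548

25,548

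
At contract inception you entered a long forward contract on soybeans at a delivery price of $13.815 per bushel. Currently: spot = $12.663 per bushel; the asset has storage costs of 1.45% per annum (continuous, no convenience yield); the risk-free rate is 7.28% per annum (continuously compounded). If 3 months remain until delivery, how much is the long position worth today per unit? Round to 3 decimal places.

Current fair forward for the remaining 3 months: F = S·e^((r + u)·T), (r + u) = 0.0728 + 0.0145 = 0.0873
F = 12.663 · e^(0.0873 × 3/12) = 12.663 × 1.022065 = 12.9424
Value of long forward = (F − K)·e^(−rT) = (12.9424 − 13.815) · e^(−0.0728·3/12)
= -0.8726 × 0.981965 = -0.857

-$0.857 per bushel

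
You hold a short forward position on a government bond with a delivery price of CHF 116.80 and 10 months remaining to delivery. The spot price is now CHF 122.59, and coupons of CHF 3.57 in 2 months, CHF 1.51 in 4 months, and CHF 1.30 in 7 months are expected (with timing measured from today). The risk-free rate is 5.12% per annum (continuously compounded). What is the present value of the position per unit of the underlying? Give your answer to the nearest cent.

-CHF 4.38

PV(remaining coupons) I = 3.57·e^(−0.0512·2/12) + 1.51·e^(−0.0512·4/12) + 1.30·e^(−0.0512·7/12) = 6.2859
Current forward F = (S − I)·e^(rT) = (122.59 − 6.2859)·e^(0.0512·10/12) = 116.3041 × 1.043590 = 121.3738
Value (long) = (F − K)·e^(−rT) = (121.3738 − 116.80) × 0.958231 = 4.3828
Short position value = −(long value) = -CHF 4.38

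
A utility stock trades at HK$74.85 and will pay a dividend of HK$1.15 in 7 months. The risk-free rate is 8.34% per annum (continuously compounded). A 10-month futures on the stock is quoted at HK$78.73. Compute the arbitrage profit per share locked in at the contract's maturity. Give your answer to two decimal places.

PV(dividends) I = 1.15·e^(−0.0834·7/12) = 1.0954
Fair futures F* = (S − I)·e^(rT) = (74.85 − 1.0954)·e^0.069500 = 73.7546 × 1.071972 = 79.0629
Market HK$78.73 < fair 79.0629: forward underpriced → reverse cash-and-carry (short the stock, invest proceeds at r, pay the dividends, go long the forward).
Profit at T = |F_mkt − F*| = |78.73 − 79.0629| = HK$0.33 per share

HK$0.33 per share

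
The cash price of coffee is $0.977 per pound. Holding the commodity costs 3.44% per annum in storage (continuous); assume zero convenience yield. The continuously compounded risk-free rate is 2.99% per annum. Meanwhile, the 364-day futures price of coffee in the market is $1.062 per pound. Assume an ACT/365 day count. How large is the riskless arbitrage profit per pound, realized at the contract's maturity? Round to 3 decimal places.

$0.020 per pound

Fair futures: F* = S·e^(carry·T), with carry = (r + u) = 0.0299 + 0.0344 = 0.0643
F* = 0.977 · e^(0.0643 × 364/365) = 0.977 · e^0.064124 = 0.977 × 1.066225 = $1.0417
Market $1.062 > fair $1.0417: forward overpriced → cash-and-carry (buy spot, short the forward).
At maturity, profit = |F_mkt − F*| = |1.062 − 1.0417| = $0.020 per pound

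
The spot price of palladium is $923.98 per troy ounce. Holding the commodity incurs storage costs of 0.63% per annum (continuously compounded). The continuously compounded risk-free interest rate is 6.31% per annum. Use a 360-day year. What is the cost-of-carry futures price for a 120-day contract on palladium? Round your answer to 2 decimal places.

Net carry = r + u − y = 0.0631 + 0.0063 − 0.0000 = 0.0694
F = S·e^((r+u−y)T) = 923.98 · e^(0.0694 × 120/360) = 923.98 · e^0.023133
= 923.98 × 1.023403 = $945.60 per troy ounce

$945.60 per troy ounce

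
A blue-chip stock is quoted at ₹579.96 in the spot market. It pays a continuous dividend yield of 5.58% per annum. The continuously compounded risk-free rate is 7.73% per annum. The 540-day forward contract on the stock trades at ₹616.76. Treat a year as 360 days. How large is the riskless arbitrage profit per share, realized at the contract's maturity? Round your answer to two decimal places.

₹17.79 per share

Fair forward: F* = S·e^(carry·T), with carry = (r − q) = 0.0773 − 0.0558 = 0.0215
F* = 579.96 · e^(0.0215 × 540/360) = 579.96 · e^0.032250 = 579.96 × 1.032776 = ₹598.9688
Market ₹616.76 > fair ₹598.9688: forward overpriced → cash-and-carry (buy spot, short the forward).
At maturity, profit = |F_mkt − F*| = |616.76 − 598.9688| = ₹17.79 per share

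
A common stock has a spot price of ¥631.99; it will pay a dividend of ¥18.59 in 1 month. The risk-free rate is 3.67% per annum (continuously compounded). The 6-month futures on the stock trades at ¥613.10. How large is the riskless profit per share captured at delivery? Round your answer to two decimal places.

¥11.72 per share

PV(dividends) I = 18.59·e^(−0.0367·1/12) = 18.5332
Fair futures F* = (S − I)·e^(rT) = (631.99 − 18.5332)·e^0.018350 = 613.4568 × 1.018519 = 624.8174
Market ¥613.10 < fair 624.8174: forward underpriced → reverse cash-and-carry (short the stock, invest proceeds at r, pay the dividends, go long the forward).
Profit at T = |F_mkt − F*| = |613.10 − 624.8174| = ¥11.72 per share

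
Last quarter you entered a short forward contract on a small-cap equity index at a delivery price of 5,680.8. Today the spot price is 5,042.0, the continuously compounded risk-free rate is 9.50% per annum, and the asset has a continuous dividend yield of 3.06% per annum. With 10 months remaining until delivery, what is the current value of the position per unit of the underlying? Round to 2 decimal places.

333.36

Current fair forward for the remaining 10 months: F = S·e^((r − q)·T), (r − q) = 0.0950 − 0.0306 = 0.0644
F = 5042.0 · e^(0.0644 × 10/12) = 5042.0 × 1.05513283 = 5319.9797
Value of long forward = (F − K)·e^(−rT) = (5319.9797 − 5680.8) · e^(−0.0950·10/12)
= -360.8203 × 0.92388593 = -333.36
Short position value = −(long value) = 333.36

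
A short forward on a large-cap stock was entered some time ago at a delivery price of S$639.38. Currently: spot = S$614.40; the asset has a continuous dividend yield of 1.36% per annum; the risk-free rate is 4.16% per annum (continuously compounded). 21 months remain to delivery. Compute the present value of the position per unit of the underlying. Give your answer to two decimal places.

-S$5.46

Current fair forward for the remaining 21 months: F = S·e^((r − q)·T), (r − q) = 0.0416 − 0.0136 = 0.0280
F = 614.40 · e^(0.0280 × 21/12) = 614.40 × 1.050220 = 645.2552
Value of long forward = (F − K)·e^(−rT) = (645.2552 − 639.38) · e^(−0.0416·21/12)
= 5.8752 × 0.929787 = 5.46
Short position value = −(long value) = -S$5.46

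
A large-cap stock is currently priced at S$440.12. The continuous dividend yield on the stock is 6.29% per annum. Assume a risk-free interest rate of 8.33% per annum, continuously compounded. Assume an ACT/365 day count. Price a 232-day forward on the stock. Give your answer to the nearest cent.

S$445.86

F = S·e^((r − q)T) = 440.12 · e^((0.0833 − 0.0629) × 232/365)
= 440.12 · e^0.012967 = 440.12 × 1.013051
F = S$445.86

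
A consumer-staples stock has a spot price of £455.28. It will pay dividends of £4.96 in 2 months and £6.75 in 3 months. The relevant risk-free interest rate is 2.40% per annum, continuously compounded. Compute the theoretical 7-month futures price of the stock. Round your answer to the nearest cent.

PV(dividends) I = 4.96·e^(−0.0240·2/12) + 6.75·e^(−0.0240·3/12)
I = 4.9402 + 6.7096 = 11.6498
F = (S − I)·e^(rT) = (455.28 − 11.6498) · e^(0.0240·7/12)
= 443.6302 · e^0.014000 = 443.6302 × 1.014098 = £449.88

£449.88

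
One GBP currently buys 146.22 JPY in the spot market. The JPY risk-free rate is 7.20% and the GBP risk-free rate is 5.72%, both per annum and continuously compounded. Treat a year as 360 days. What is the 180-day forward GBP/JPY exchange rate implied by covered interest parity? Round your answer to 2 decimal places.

F = S·e^((r_JPY − r_GBP)T) = 146.22 · e^((0.0720 − 0.0572) × 180/360)
= 146.22 · e^0.007400 = 146.22 × 1.007427
F = 147.31 JPY per GBP

147.31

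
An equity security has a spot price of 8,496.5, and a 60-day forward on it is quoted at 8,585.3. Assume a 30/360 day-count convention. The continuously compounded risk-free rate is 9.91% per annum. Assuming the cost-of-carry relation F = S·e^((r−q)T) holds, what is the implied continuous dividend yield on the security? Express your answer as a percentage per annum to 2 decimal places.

3.67%

From F = S·e^((r−q)T): (r − q) = ln(F/S)/T
ln(8585.3/8496.5) = ln(1.010451) = 0.010397
(r − q) = 0.010397 / (60/360) = 0.062382
q = r − ln(F/S)/T = 0.0991 − 0.062382 = 0.036718
q = 3.67%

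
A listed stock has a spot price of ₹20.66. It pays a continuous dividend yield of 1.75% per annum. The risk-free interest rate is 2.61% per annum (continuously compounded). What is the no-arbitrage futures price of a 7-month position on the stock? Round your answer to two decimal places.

F = S·e^((r − q)T) = 20.66 · e^((0.0261 − 0.0175) × 7/12)
= 20.66 · e^0.005017 = 20.66 × 1.005030
F = ₹20.76

₹20.76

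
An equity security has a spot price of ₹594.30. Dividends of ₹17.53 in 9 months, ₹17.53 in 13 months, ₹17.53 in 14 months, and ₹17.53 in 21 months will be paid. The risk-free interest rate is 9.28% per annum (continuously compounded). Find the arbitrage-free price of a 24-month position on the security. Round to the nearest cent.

PV(dividends) I = 17.53·e^(−0.0928·9/12) + 17.53·e^(−0.0928·13/12) + 17.53·e^(−0.0928·14/12) + 17.53·e^(−0.0928·21/12)
I = 16.3514 + 15.8533 + 15.7312 + 14.9023 = 62.8382
F = (S − I)·e^(rT) = (594.30 − 62.8382) · e^(0.0928·24/12)
= 531.4618 · e^0.185600 = 531.4618 × 1.203941 = ₹639.85

₹639.85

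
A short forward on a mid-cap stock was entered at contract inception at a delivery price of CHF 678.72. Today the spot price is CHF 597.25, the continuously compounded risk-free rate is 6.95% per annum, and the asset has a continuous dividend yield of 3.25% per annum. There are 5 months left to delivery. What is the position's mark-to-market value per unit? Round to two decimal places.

Current fair forward for the remaining 5 months: F = S·e^((r − q)·T), (r − q) = 0.0695 − 0.0325 = 0.0370
F = 597.25 · e^(0.0370 × 5/12) = 597.25 × 1.015536 = 606.5289
Value of long forward = (F − K)·e^(−rT) = (606.5289 − 678.72) · e^(−0.0695·5/12)
= -72.1911 × 0.971457 = -70.13
Short position value = −(long value) = CHF 70.13

CHF 70.13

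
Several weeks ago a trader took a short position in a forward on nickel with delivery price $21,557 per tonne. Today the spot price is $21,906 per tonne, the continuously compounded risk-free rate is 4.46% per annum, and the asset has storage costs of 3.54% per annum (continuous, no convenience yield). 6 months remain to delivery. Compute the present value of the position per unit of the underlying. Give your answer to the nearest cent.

-$1215.59 per tonne

Current fair forward for the remaining 6 months: F = S·e^((r + u)·T), (r + u) = 0.0446 + 0.0354 = 0.0800
F = 21906 · e^(0.0800 × 6/12) = 21906 × 1.04081077 = 22800.0007
Value of long forward = (F − K)·e^(−rT) = (22800.0007 − 21557) · e^(−0.0446·6/12)
= 1243.0007 × 0.97794681 = 1215.59
Short position value = −(long value) = -$1215.59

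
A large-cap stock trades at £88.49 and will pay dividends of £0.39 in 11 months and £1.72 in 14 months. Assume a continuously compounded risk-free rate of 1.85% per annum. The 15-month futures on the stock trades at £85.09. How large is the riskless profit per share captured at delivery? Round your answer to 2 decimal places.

PV(dividends) I = 0.39·e^(−0.0185·11/12) + 1.72·e^(−0.0185·14/12) = 2.0667
Fair futures F* = (S − I)·e^(rT) = (88.49 − 2.0667)·e^0.023125 = 86.4233 × 1.023394 = 88.4451
Market £85.09 < fair 88.4451: forward underpriced → reverse cash-and-carry (short the stock, invest proceeds at r, pay the dividends, go long the forward).
Profit at T = |F_mkt − F*| = |85.09 − 88.4451| = £3.36 per share

£3.36 per share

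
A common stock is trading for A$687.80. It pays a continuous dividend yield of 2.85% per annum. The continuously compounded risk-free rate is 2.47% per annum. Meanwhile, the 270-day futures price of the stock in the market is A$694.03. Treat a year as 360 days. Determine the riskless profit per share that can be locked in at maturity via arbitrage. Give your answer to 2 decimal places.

A$8.19 per share

Fair futures: F* = S·e^(carry·T), with carry = (r − q) = 0.0247 − 0.0285 = -0.0038
F* = 687.80 · e^(-0.0038 × 270/360) = 687.80 · e^-0.002850 = 687.80 × 0.997154 = A$685.8425
Market A$694.03 > fair A$685.8425: forward overpriced → cash-and-carry (buy spot, short the forward).
At maturity, profit = |F_mkt − F*| = |694.03 − 685.8425| = A$8.19 per share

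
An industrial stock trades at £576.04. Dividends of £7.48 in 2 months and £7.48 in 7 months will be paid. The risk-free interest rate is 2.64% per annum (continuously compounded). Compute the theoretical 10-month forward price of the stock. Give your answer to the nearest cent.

£573.71

PV(dividends) I = 7.48·e^(−0.0264·2/12) + 7.48·e^(−0.0264·7/12)
I = 7.4472 + 7.3657 = 14.8129
F = (S − I)·e^(rT) = (576.04 − 14.8129) · e^(0.0264·10/12)
= 561.2271 · e^0.022000 = 561.2271 × 1.022244 = £573.71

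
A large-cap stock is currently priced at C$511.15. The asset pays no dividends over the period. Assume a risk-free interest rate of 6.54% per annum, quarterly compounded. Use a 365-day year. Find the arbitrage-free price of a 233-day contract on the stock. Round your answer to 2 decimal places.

F = S · (1+r/4)^(4T)
= 511.15 × 1.042280
F = C$532.76

C$532.76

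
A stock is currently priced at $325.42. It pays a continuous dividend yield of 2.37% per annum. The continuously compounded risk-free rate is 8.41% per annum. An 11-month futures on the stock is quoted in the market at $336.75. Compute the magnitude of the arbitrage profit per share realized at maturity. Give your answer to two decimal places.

$7.20 per share

Fair futures: F* = S·e^(carry·T), with carry = (r − q) = 0.0841 − 0.0237 = 0.0604
F* = 325.42 · e^(0.0604 × 11/12) = 325.42 · e^0.055367 = 325.42 × 1.056928 = $343.9455
Market $336.75 < fair $343.9455: forward underpriced → reverse cash-and-carry (short spot, go long the forward).
At maturity, profit = |F_mkt − F*| = |336.75 − 343.9455| = $7.20 per share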